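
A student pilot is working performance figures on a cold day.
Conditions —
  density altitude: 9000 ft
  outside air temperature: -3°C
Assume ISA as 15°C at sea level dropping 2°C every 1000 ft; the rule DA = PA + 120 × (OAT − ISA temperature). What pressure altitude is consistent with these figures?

9000 ft

DA = PA + 120 × (OAT − (15 − 2·PA/1000)) = PA + 120·OAT − 1800 + 0.24·PA = 1.24·PA + 120·OAT − 1800.
So 1.24·PA = 9000 − 120 × (-3) + 1800 = 11160.
PA = 11160 / 1.24 = 9000 ft.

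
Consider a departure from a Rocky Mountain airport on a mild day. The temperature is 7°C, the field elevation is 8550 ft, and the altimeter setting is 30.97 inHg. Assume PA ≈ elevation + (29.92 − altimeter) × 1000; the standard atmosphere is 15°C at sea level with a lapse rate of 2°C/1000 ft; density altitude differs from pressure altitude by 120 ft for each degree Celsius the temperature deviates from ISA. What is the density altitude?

8340 ft

Pressure altitude = 8550 + (29.92 − 30.97) × 1000 = 8550 + (-1050) = 7500 ft.
ISA temperature at 7500 ft = 15 − 2 × (7500/1000) = 0°C.
ISA deviation = 7 − 0 = +7°C.
Density altitude = 7500 + 120 × (7) = 8340 ft.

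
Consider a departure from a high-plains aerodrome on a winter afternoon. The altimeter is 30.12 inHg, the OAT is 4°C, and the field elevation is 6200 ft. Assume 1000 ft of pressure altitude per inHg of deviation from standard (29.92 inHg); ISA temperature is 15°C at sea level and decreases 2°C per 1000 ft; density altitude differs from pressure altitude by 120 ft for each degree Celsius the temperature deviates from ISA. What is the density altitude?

6120 ft

Pressure altitude = 6200 + (29.92 − 30.12) × 1000 = 6200 + (-200) = 6000 ft.
ISA temperature at 6000 ft = 15 − 2 × (6000/1000) = 3°C.
ISA deviation = 4 − 3 = +1°C.
Density altitude = 6000 + 120 × (1) = 6120 ft.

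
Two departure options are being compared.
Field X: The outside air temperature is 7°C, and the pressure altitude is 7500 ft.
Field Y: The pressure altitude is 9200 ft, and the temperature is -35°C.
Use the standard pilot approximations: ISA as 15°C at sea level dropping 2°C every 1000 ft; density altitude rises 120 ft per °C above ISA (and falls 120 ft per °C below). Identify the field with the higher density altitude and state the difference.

Field X: ISA temp = 0°C, deviation +7°C, DA = 7500 + 120 × 7 = 8340 ft.
Field Y: ISA temp = -3.4°C, deviation -31.6°C, DA = 9200 + 120 × (-31.6) = 5408 ft.
Field X is higher by 8340 − 5408 = 2932 ft.

Field X by 2932 ft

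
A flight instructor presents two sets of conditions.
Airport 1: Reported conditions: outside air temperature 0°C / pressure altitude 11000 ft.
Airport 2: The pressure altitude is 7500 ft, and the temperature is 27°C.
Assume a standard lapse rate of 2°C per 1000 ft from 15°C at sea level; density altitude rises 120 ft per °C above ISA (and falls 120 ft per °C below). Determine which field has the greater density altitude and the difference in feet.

Airport 1: ISA temp = -7°C, deviation +7°C, DA = 11000 + 120 × 7 = 11840 ft.
Airport 2: ISA temp = 0°C, deviation +27°C, DA = 7500 + 120 × 27 = 10740 ft.
Airport 1 is higher by 11840 − 10740 = 1100 ft.

Airport 1 by 1100 ft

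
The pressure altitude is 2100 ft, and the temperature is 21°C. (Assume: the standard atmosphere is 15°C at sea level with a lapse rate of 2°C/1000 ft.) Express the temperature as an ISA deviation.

ISA temperature at 2100 ft = 15 − 2 × (2100/1000) = 10.8°C.
Deviation = OAT − ISA = 21 − 10.8 = +10.2°C.

ISA+10.2°C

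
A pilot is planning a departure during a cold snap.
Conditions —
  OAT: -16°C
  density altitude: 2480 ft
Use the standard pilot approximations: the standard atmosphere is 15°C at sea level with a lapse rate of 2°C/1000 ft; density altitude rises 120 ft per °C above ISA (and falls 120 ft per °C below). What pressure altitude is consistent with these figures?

DA = PA + 120 × (OAT − (15 − 2·PA/1000)) = PA + 120·OAT − 1800 + 0.24·PA = 1.24·PA + 120·OAT − 1800.
So 1.24·PA = 2480 − 120 × (-16) + 1800 = 6200.
PA = 6200 / 1.24 = 5000 ft.

5000 ft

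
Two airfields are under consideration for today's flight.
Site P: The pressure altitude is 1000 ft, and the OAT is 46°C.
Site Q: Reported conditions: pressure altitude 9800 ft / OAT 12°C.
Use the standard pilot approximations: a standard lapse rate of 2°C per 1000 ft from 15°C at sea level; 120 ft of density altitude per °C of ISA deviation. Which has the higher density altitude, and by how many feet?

Site P: ISA temp = 13°C, deviation +33°C, DA = 1000 + 120 × 33 = 4960 ft.
Site Q: ISA temp = -4.6°C, deviation +16.6°C, DA = 9800 + 120 × 16.6 = 11792 ft.
Site Q is higher by 11792 − 4960 = 6832 ft.

Site Q by 6832 ft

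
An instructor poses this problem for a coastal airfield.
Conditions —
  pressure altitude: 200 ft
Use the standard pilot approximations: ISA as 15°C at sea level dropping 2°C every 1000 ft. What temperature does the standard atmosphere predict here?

14.6°C

ISA temperature = 15 − 2 × (200/1000) = 15 − 0.4 = 14.6°C.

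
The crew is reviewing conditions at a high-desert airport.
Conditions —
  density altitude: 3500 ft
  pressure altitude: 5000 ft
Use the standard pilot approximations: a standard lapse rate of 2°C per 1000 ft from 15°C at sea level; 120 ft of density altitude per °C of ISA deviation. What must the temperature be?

Density altitude − pressure altitude = 3500 − 5000 = -1500 ft.
At 120 ft/°C that is an ISA deviation of -1500/120 = -12.5°C.
ISA temperature at 5000 ft = 15 − 2 × (5000/1000) = 5°C.
OAT = ISA + deviation = 5 + (-12.5) = -7.5°C.

-7.5°C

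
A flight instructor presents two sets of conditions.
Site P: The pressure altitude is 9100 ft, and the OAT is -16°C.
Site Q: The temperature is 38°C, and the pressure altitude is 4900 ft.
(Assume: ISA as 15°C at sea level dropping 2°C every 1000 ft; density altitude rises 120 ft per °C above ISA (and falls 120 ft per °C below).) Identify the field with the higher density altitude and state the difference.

Site Q by 1272 ft

Site P: ISA temp = -3.2°C, deviation -12.8°C, DA = 9100 + 120 × (-12.8) = 7564 ft.
Site Q: ISA temp = 5.2°C, deviation +32.8°C, DA = 4900 + 120 × 32.8 = 8836 ft.
Site Q is higher by 8836 − 7564 = 1272 ft.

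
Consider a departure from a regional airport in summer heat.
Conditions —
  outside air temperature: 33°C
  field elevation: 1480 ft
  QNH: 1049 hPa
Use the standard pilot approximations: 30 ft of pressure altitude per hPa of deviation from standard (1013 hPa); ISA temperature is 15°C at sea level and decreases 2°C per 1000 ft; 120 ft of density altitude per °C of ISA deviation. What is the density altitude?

Pressure altitude = 1480 + (1013 − 1049) × 30 = 1480 + (-1080) = 400 ft.
ISA temperature at 400 ft = 15 − 2 × (400/1000) = 14.2°C.
ISA deviation = 33 − 14.2 = +18.8°C.
Density altitude = 400 + 120 × (18.8) = 2656 ft.

2656 ft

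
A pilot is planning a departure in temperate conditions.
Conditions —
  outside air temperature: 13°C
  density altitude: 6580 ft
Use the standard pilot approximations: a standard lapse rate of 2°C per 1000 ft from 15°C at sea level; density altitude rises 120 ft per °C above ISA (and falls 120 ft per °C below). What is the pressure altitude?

5500 ft

DA = PA + 120 × (OAT − (15 − 2·PA/1000)) = PA + 120·OAT − 1800 + 0.24·PA = 1.24·PA + 120·OAT − 1800.
So 1.24·PA = 6580 − 120 × 13 + 1800 = 6820.
PA = 6820 / 1.24 = 5500 ft.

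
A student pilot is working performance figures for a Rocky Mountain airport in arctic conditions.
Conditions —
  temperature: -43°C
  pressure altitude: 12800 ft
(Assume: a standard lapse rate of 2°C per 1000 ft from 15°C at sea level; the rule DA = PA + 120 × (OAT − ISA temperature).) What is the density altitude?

ISA temperature at 12800 ft = 15 − 2 × (12800/1000) = -10.6°C.
ISA deviation = -43 − (-10.6) = -32.4°C.
Density altitude = 12800 + 120 × (-32.4) = 12800 + (-3888) = 8912 ft.

8912 ft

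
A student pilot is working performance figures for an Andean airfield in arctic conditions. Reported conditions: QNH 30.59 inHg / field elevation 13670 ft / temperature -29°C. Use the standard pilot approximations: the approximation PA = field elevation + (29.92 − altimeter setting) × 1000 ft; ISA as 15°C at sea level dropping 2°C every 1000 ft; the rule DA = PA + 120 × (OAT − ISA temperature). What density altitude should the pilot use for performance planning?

10840 ft

Pressure altitude = 13670 + (29.92 − 30.59) × 1000 = 13670 + (-670) = 13000 ft.
ISA temperature at 13000 ft = 15 − 2 × (13000/1000) = -11°C.
ISA deviation = -29 − (-11) = -18°C.
Density altitude = 13000 + 120 × (-18) = 10840 ft.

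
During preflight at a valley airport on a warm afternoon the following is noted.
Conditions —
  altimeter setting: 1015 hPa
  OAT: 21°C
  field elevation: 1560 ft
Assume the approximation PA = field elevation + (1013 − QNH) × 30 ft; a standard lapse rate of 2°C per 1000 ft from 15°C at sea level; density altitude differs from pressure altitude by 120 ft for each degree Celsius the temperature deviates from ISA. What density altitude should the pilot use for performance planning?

Pressure altitude = 1560 + (1013 − 1015) × 30 = 1560 + (-60) = 1500 ft.
ISA temperature at 1500 ft = 15 − 2 × (1500/1000) = 12°C.
ISA deviation = 21 − 12 = +9°C.
Density altitude = 1500 + 120 × (9) = 2580 ft.

2580 ft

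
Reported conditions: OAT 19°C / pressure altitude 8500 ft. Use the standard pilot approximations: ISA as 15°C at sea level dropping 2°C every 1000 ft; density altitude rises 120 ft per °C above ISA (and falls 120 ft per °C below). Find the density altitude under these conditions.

11020 ft

ISA temperature at 8500 ft = 15 − 2 × (8500/1000) = -2°C.
ISA deviation = 19 − (-2) = +21°C.
Density altitude = 8500 + 120 × (21) = 8500 + (+2520) = 11020 ft.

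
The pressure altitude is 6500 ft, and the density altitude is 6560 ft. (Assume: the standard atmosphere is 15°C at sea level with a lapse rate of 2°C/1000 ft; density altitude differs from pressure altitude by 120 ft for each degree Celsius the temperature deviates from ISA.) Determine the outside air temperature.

Density altitude − pressure altitude = 6560 − 6500 = +60 ft.
At 120 ft/°C that is an ISA deviation of 60/120 = +0.5°C.
ISA temperature at 6500 ft = 15 − 2 × (6500/1000) = 2°C.
OAT = ISA + deviation = 2 + (+0.5) = 2.5°C.

2.5°C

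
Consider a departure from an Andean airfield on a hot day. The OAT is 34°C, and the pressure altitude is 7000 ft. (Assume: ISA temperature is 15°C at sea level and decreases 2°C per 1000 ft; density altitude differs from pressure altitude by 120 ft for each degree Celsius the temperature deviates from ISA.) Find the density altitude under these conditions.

10960 ft

ISA temperature at 7000 ft = 15 − 2 × (7000/1000) = 1°C.
ISA deviation = 34 − 1 = +33°C.
Density altitude = 7000 + 120 × (33) = 7000 + (+3960) = 10960 ft.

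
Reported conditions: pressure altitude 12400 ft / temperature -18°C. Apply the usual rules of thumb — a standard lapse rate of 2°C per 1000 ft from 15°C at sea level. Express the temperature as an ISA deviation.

ISA-8.2°C

ISA temperature at 12400 ft = 15 − 2 × (12400/1000) = -9.8°C.
Deviation = OAT − ISA = -18 − (-9.8) = -8.2°C.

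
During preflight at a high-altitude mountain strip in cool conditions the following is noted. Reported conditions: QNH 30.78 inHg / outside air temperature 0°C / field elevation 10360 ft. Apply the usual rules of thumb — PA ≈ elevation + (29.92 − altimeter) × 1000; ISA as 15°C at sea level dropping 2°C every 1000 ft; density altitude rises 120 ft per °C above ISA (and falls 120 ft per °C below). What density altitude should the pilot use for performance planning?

9980 ft

Pressure altitude = 10360 + (29.92 − 30.78) × 1000 = 10360 + (-860) = 9500 ft.
ISA temperature at 9500 ft = 15 − 2 × (9500/1000) = -4°C.
ISA deviation = 0 − (-4) = +4°C.
Density altitude = 9500 + 120 × (4) = 9980 ft.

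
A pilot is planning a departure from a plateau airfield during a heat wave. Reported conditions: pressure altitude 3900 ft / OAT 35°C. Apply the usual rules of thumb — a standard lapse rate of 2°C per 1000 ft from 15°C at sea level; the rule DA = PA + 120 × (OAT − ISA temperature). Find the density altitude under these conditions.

7236 ft

ISA temperature at 3900 ft = 15 − 2 × (3900/1000) = 7.2°C.
ISA deviation = 35 − 7.2 = +27.8°C.
Density altitude = 3900 + 120 × (27.8) = 3900 + (+3336) = 7236 ft.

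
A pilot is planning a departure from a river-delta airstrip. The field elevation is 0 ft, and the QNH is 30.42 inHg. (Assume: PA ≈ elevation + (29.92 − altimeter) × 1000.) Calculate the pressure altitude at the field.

Pressure correction = (29.92 − 30.42) × 1000 = -500 ft.
Pressure altitude = 0 + (-500) = -500 ft.

-500 ft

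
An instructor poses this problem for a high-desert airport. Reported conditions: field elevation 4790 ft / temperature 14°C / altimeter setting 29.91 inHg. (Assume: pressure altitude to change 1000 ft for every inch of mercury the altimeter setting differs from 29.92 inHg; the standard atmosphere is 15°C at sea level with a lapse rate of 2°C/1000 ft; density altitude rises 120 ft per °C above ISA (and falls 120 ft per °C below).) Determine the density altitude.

Pressure altitude = 4790 + (29.92 − 29.91) × 1000 = 4790 + (+10) = 4800 ft.
ISA temperature at 4800 ft = 15 − 2 × (4800/1000) = 5.4°C.
ISA deviation = 14 − 5.4 = +8.6°C.
Density altitude = 4800 + 120 × (8.6) = 5832 ft.

5832 ft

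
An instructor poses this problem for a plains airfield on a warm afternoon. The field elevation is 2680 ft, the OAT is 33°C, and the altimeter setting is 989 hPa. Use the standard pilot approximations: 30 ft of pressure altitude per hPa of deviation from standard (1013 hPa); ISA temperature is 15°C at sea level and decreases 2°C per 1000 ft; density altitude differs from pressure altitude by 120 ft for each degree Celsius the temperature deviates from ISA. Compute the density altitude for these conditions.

Pressure altitude = 2680 + (1013 − 989) × 30 = 2680 + (+720) = 3400 ft.
ISA temperature at 3400 ft = 15 − 2 × (3400/1000) = 8.2°C.
ISA deviation = 33 − 8.2 = +24.8°C.
Density altitude = 3400 + 120 × (24.8) = 6376 ft.

6376 ft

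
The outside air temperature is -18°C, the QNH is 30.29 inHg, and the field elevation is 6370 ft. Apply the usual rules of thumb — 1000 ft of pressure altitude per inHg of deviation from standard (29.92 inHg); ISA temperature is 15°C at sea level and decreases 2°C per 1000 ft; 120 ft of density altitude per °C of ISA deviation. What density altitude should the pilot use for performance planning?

Pressure altitude = 6370 + (29.92 − 30.29) × 1000 = 6370 + (-370) = 6000 ft.
ISA temperature at 6000 ft = 15 − 2 × (6000/1000) = 3°C.
ISA deviation = -18 − 3 = -21°C.
Density altitude = 6000 + 120 × (-21) = 3480 ft.

3480 ft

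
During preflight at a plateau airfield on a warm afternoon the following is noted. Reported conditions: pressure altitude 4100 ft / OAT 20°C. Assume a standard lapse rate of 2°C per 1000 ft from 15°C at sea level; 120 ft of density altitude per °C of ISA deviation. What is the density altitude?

5684 ft

ISA temperature at 4100 ft = 15 − 2 × (4100/1000) = 6.8°C.
ISA deviation = 20 − 6.8 = +13.2°C.
Density altitude = 4100 + 120 × (13.2) = 4100 + (+1584) = 5684 ft.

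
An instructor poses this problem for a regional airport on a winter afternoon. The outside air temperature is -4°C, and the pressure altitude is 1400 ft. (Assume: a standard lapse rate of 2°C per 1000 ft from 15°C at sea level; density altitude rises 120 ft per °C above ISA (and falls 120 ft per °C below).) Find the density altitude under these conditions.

-544 ft

ISA temperature at 1400 ft = 15 − 2 × (1400/1000) = 12.2°C.
ISA deviation = -4 − 12.2 = -16.2°C.
Density altitude = 1400 + 120 × (-16.2) = 1400 + (-1944) = -544 ft.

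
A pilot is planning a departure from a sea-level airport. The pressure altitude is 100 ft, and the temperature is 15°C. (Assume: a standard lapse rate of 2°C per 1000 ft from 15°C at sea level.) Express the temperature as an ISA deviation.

ISA+0.2°C

ISA temperature at 100 ft = 15 − 2 × (100/1000) = 14.8°C.
Deviation = OAT − ISA = 15 − 14.8 = +0.2°C.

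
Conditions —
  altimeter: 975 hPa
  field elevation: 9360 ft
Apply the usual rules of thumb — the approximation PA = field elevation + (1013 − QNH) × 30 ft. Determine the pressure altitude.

10500 ft

Pressure correction = (1013 − 975) × 30 = +1140 ft.
Pressure altitude = 9360 + (+1140) = 10500 ft.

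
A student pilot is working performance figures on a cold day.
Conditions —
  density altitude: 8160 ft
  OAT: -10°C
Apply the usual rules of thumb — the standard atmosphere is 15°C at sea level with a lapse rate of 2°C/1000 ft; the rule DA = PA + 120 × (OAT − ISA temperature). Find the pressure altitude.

DA = PA + 120 × (OAT − (15 − 2·PA/1000)) = PA + 120·OAT − 1800 + 0.24·PA = 1.24·PA + 120·OAT − 1800.
So 1.24·PA = 8160 − 120 × (-10) + 1800 = 11160.
PA = 11160 / 1.24 = 9000 ft.

9000 ft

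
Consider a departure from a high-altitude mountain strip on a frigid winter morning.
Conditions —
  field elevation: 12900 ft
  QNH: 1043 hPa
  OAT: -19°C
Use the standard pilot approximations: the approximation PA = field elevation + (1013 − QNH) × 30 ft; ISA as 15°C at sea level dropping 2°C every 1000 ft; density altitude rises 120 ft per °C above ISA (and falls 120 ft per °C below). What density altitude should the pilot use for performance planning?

10800 ft

Pressure altitude = 12900 + (1013 − 1043) × 30 = 12900 + (-900) = 12000 ft.
ISA temperature at 12000 ft = 15 − 2 × (12000/1000) = -9°C.
ISA deviation = -19 − (-9) = -10°C.
Density altitude = 12000 + 120 × (-10) = 10800 ft.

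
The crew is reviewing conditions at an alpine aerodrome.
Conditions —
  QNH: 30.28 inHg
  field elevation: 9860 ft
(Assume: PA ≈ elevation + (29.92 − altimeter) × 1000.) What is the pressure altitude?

Pressure correction = (29.92 − 30.28) × 1000 = -360 ft.
Pressure altitude = 9860 + (-360) = 9500 ft.

9500 ft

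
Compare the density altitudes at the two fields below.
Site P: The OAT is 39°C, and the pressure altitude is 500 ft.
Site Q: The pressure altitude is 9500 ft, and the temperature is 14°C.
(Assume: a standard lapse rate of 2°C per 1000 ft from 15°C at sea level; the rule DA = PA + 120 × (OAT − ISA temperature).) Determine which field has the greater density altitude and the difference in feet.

Site P: ISA temp = 14°C, deviation +25°C, DA = 500 + 120 × 25 = 3500 ft.
Site Q: ISA temp = -4°C, deviation +18°C, DA = 9500 + 120 × 18 = 11660 ft.
Site Q is higher by 11660 − 3500 = 8160 ft.

Site Q by 8160 ft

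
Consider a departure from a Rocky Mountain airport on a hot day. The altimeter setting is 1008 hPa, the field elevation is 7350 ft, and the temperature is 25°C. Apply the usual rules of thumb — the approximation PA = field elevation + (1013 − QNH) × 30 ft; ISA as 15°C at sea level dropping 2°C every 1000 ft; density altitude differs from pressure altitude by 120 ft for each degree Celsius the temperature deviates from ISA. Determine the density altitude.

Pressure altitude = 7350 + (1013 − 1008) × 30 = 7350 + (+150) = 7500 ft.
ISA temperature at 7500 ft = 15 − 2 × (7500/1000) = 0°C.
ISA deviation = 25 − 0 = +25°C.
Density altitude = 7500 + 120 × (25) = 10500 ft.

10500 ft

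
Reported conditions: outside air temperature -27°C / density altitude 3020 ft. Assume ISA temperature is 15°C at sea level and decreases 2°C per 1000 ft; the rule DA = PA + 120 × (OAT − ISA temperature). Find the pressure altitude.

DA = PA + 120 × (OAT − (15 − 2·PA/1000)) = PA + 120·OAT − 1800 + 0.24·PA = 1.24·PA + 120·OAT − 1800.
So 1.24·PA = 3020 − 120 × (-27) + 1800 = 8060.
PA = 8060 / 1.24 = 6500 ft.

6500 ft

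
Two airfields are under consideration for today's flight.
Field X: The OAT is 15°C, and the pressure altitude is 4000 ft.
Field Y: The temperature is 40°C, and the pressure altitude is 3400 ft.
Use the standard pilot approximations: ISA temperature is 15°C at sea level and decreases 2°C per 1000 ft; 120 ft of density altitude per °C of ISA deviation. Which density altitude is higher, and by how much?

Field X: ISA temp = 7°C, deviation +8°C, DA = 4000 + 120 × 8 = 4960 ft.
Field Y: ISA temp = 8.2°C, deviation +31.8°C, DA = 3400 + 120 × 31.8 = 7216 ft.
Field Y is higher by 7216 − 4960 = 2256 ft.

Field Y by 2256 ft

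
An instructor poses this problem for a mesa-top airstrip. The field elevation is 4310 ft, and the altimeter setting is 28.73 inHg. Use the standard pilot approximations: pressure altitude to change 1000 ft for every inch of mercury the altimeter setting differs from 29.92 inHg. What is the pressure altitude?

Pressure correction = (29.92 − 28.73) × 1000 = +1190 ft.
Pressure altitude = 4310 + (+1190) = 5500 ft.

5500 ft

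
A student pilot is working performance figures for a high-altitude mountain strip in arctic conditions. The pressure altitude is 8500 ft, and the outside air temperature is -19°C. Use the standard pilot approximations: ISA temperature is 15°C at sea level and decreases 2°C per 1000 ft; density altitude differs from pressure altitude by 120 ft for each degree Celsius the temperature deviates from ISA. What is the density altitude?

6460 ft

ISA temperature at 8500 ft = 15 − 2 × (8500/1000) = -2°C.
ISA deviation = -19 − (-2) = -17°C.
Density altitude = 8500 + 120 × (-17) = 8500 + (-2040) = 6460 ft.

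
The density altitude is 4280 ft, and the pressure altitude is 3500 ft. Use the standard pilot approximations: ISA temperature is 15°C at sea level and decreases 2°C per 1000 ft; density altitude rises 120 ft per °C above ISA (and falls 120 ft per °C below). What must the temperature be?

14.5°C

Density altitude − pressure altitude = 4280 − 3500 = +780 ft.
At 120 ft/°C that is an ISA deviation of 780/120 = +6.5°C.
ISA temperature at 3500 ft = 15 − 2 × (3500/1000) = 8°C.
OAT = ISA + deviation = 8 + (+6.5) = 14.5°C.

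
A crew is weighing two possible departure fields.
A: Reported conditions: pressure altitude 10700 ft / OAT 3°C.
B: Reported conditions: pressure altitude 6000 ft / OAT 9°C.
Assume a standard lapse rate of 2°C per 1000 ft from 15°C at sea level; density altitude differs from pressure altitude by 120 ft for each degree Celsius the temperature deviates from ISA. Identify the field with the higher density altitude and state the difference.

A: ISA temp = -6.4°C, deviation +9.4°C, DA = 10700 + 120 × 9.4 = 11828 ft.
B: ISA temp = 3°C, deviation +6°C, DA = 6000 + 120 × 6 = 6720 ft.
A is higher by 11828 − 6720 = 5108 ft.

A by 5108 ft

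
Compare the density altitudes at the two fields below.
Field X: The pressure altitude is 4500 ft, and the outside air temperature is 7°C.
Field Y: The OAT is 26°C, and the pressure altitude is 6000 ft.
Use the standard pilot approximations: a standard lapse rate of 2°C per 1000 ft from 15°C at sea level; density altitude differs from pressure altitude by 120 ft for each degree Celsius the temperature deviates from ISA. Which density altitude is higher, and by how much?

Field X: ISA temp = 6°C, deviation +1°C, DA = 4500 + 120 × 1 = 4620 ft.
Field Y: ISA temp = 3°C, deviation +23°C, DA = 6000 + 120 × 23 = 8760 ft.
Field Y is higher by 8760 − 4620 = 4140 ft.

Field Y by 4140 ft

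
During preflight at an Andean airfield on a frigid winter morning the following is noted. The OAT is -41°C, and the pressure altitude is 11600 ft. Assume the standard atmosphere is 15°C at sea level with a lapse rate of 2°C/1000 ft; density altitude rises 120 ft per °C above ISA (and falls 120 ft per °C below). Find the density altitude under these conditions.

ISA temperature at 11600 ft = 15 − 2 × (11600/1000) = -8.2°C.
ISA deviation = -41 − (-8.2) = -32.8°C.
Density altitude = 11600 + 120 × (-32.8) = 11600 + (-3936) = 7664 ft.

7664 ft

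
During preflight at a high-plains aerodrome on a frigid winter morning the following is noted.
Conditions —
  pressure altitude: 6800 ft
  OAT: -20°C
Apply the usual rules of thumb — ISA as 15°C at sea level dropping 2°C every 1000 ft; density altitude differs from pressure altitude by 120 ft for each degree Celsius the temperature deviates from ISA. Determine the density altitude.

ISA temperature at 6800 ft = 15 − 2 × (6800/1000) = 1.4°C.
ISA deviation = -20 − 1.4 = -21.4°C.
Density altitude = 6800 + 120 × (-21.4) = 6800 + (-2568) = 4232 ft.

4232 ft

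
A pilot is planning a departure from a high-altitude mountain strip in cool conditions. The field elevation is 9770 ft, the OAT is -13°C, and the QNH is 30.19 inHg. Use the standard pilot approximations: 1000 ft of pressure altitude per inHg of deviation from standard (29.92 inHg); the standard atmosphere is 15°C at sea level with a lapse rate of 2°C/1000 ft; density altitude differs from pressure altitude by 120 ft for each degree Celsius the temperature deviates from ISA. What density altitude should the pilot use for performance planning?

8420 ft

Pressure altitude = 9770 + (29.92 − 30.19) × 1000 = 9770 + (-270) = 9500 ft.
ISA temperature at 9500 ft = 15 − 2 × (9500/1000) = -4°C.
ISA deviation = -13 − (-4) = -9°C.
Density altitude = 9500 + 120 × (-9) = 8420 ft.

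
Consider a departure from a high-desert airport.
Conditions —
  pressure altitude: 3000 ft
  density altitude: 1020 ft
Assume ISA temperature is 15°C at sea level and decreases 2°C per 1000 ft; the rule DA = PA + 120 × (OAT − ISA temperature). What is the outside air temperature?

Density altitude − pressure altitude = 1020 − 3000 = -1980 ft.
At 120 ft/°C that is an ISA deviation of -1980/120 = -16.5°C.
ISA temperature at 3000 ft = 15 − 2 × (3000/1000) = 9°C.
OAT = ISA + deviation = 9 + (-16.5) = -7.5°C.

-7.5°C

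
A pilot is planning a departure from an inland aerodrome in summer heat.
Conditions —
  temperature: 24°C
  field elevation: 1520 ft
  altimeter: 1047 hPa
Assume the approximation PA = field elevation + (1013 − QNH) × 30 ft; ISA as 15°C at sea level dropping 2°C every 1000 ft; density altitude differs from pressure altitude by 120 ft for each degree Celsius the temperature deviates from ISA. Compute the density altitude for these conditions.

Pressure altitude = 1520 + (1013 − 1047) × 30 = 1520 + (-1020) = 500 ft.
ISA temperature at 500 ft = 15 − 2 × (500/1000) = 14°C.
ISA deviation = 24 − 14 = +10°C.
Density altitude = 500 + 120 × (10) = 1700 ft.

1700 ft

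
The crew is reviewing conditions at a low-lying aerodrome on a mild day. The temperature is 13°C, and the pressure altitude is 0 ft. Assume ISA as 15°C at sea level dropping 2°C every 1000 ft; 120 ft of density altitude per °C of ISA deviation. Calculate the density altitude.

-240 ft

ISA temperature at 0 ft = 15 − 2 × (0/1000) = 15°C.
ISA deviation = 13 − 15 = -2°C.
Density altitude = 0 + 120 × (-2) = 0 + (-240) = -240 ft.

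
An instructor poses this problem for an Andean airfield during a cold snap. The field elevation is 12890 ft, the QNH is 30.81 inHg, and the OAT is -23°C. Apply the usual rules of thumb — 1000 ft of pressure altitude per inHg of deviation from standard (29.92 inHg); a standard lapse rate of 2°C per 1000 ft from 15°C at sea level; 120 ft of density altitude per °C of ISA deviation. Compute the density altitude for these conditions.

Pressure altitude = 12890 + (29.92 − 30.81) × 1000 = 12890 + (-890) = 12000 ft.
ISA temperature at 12000 ft = 15 − 2 × (12000/1000) = -9°C.
ISA deviation = -23 − (-9) = -14°C.
Density altitude = 12000 + 120 × (-14) = 10320 ft.

10320 ft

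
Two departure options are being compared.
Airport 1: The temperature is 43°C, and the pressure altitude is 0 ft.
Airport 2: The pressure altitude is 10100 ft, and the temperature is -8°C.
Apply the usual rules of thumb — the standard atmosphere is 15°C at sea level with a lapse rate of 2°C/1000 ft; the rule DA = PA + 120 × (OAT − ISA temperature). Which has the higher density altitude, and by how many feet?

Airport 1: ISA temp = 15°C, deviation +28°C, DA = 0 + 120 × 28 = 3360 ft.
Airport 2: ISA temp = -5.2°C, deviation -2.8°C, DA = 10100 + 120 × (-2.8) = 9764 ft.
Airport 2 is higher by 9764 − 3360 = 6404 ft.

Airport 2 by 6404 ft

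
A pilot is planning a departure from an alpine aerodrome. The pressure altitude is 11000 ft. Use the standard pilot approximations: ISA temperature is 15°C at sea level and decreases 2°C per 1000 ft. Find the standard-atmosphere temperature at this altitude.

ISA temperature = 15 − 2 × (11000/1000) = 15 − 22 = -7°C.

-7°C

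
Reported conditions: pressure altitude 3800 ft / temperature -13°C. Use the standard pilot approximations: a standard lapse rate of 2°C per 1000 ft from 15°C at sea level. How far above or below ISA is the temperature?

ISA temperature at 3800 ft = 15 − 2 × (3800/1000) = 7.4°C.
Deviation = OAT − ISA = -13 − 7.4 = -20.4°C.

ISA-20.4°C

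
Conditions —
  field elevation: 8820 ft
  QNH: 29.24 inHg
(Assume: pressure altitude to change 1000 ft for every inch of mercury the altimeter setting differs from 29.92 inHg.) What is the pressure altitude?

Pressure correction = (29.92 − 29.24) × 1000 = +680 ft.
Pressure altitude = 8820 + (+680) = 9500 ft.

9500 ft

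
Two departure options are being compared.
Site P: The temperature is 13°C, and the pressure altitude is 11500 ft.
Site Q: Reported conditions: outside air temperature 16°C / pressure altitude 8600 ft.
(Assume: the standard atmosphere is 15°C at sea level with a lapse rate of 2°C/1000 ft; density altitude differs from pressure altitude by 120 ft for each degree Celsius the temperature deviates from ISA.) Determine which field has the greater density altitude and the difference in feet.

Site P: ISA temp = -8°C, deviation +21°C, DA = 11500 + 120 × 21 = 14020 ft.
Site Q: ISA temp = -2.2°C, deviation +18.2°C, DA = 8600 + 120 × 18.2 = 10784 ft.
Site P is higher by 14020 − 10784 = 3236 ft.

Site P by 3236 ft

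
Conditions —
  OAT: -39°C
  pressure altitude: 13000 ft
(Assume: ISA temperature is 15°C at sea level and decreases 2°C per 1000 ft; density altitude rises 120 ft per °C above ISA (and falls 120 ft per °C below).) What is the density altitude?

9640 ft

ISA temperature at 13000 ft = 15 − 2 × (13000/1000) = -11°C.
ISA deviation = -39 − (-11) = -28°C.
Density altitude = 13000 + 120 × (-28) = 13000 + (-3360) = 9640 ft.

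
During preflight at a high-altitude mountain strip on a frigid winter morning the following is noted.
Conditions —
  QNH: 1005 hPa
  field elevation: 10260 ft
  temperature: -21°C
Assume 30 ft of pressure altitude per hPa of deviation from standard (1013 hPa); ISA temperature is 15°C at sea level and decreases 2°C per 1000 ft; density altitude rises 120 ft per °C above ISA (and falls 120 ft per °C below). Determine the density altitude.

Pressure altitude = 10260 + (1013 − 1005) × 30 = 10260 + (+240) = 10500 ft.
ISA temperature at 10500 ft = 15 − 2 × (10500/1000) = -6°C.
ISA deviation = -21 − (-6) = -15°C.
Density altitude = 10500 + 120 × (-15) = 8700 ft.

8700 ft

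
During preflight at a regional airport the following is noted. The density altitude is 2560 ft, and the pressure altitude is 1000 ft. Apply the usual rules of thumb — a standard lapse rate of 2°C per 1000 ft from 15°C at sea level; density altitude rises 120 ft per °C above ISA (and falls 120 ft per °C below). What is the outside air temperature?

Density altitude − pressure altitude = 2560 − 1000 = +1560 ft.
At 120 ft/°C that is an ISA deviation of 1560/120 = +13°C.
ISA temperature at 1000 ft = 15 − 2 × (1000/1000) = 13°C.
OAT = ISA + deviation = 13 + (+13) = 26°C.

26°C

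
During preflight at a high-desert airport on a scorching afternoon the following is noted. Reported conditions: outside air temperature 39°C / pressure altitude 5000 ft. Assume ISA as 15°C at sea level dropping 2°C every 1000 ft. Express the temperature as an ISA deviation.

ISA+34°C

ISA temperature at 5000 ft = 15 − 2 × (5000/1000) = 5°C.
Deviation = OAT − ISA = 39 − 5 = +34°C.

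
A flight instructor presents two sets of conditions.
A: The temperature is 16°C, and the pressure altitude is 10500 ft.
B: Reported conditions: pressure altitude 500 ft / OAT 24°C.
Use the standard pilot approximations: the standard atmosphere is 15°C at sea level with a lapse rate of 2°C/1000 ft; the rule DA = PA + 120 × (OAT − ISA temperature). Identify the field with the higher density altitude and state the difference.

A by 11440 ft

A: ISA temp = -6°C, deviation +22°C, DA = 10500 + 120 × 22 = 13140 ft.
B: ISA temp = 14°C, deviation +10°C, DA = 500 + 120 × 10 = 1700 ft.
A is higher by 13140 − 1700 = 11440 ft.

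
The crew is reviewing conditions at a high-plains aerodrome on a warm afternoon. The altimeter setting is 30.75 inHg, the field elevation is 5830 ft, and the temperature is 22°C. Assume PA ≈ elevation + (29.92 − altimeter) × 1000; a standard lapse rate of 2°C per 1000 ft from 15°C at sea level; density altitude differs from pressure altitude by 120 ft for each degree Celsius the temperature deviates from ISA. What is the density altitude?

7040 ft

Pressure altitude = 5830 + (29.92 − 30.75) × 1000 = 5830 + (-830) = 5000 ft.
ISA temperature at 5000 ft = 15 − 2 × (5000/1000) = 5°C.
ISA deviation = 22 − 5 = +17°C.
Density altitude = 5000 + 120 × (17) = 7040 ft.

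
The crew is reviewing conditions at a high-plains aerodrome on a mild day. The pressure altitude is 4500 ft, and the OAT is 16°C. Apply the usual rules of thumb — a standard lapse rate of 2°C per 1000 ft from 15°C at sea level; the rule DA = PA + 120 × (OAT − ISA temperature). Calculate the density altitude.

5700 ft

ISA temperature at 4500 ft = 15 − 2 × (4500/1000) = 6°C.
ISA deviation = 16 − 6 = +10°C.
Density altitude = 4500 + 120 × (10) = 4500 + (+1200) = 5700 ft.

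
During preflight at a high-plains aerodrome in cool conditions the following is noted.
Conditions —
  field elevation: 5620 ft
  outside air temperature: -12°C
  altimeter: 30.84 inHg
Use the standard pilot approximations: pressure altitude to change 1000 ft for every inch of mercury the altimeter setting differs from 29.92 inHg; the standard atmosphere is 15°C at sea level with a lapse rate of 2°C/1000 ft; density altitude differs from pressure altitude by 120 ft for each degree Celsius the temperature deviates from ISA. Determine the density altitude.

2588 ft

Pressure altitude = 5620 + (29.92 − 30.84) × 1000 = 5620 + (-920) = 4700 ft.
ISA temperature at 4700 ft = 15 − 2 × (4700/1000) = 5.6°C.
ISA deviation = -12 − 5.6 = -17.6°C.
Density altitude = 4700 + 120 × (-17.6) = 2588 ft.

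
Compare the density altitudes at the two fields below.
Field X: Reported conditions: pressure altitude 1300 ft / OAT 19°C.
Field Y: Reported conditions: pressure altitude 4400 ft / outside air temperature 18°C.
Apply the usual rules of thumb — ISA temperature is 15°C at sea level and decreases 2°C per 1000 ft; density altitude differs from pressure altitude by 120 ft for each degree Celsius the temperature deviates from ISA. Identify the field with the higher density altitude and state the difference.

Field Y by 3724 ft

Field X: ISA temp = 12.4°C, deviation +6.6°C, DA = 1300 + 120 × 6.6 = 2092 ft.
Field Y: ISA temp = 6.2°C, deviation +11.8°C, DA = 4400 + 120 × 11.8 = 5816 ft.
Field Y is higher by 5816 − 2092 = 3724 ft.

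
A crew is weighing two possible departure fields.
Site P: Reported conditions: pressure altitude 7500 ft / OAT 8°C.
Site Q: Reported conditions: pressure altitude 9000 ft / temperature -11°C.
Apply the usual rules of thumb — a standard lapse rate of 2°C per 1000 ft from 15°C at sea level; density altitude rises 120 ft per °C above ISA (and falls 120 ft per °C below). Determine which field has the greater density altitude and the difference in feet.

Site P: ISA temp = 0°C, deviation +8°C, DA = 7500 + 120 × 8 = 8460 ft.
Site Q: ISA temp = -3°C, deviation -8°C, DA = 9000 + 120 × (-8) = 8040 ft.
Site P is higher by 8460 − 8040 = 420 ft.

Site P by 420 ft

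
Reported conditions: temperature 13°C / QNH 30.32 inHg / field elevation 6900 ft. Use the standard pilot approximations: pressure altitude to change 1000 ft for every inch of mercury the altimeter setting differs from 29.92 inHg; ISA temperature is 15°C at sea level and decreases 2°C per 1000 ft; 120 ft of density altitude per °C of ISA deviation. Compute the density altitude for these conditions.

Pressure altitude = 6900 + (29.92 − 30.32) × 1000 = 6900 + (-400) = 6500 ft.
ISA temperature at 6500 ft = 15 − 2 × (6500/1000) = 2°C.
ISA deviation = 13 − 2 = +11°C.
Density altitude = 6500 + 120 × (11) = 7820 ft.

7820 ft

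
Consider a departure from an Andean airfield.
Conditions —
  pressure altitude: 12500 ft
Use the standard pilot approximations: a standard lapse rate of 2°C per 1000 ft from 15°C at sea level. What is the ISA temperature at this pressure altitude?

-10°C

ISA temperature = 15 − 2 × (12500/1000) = 15 − 25 = -10°C.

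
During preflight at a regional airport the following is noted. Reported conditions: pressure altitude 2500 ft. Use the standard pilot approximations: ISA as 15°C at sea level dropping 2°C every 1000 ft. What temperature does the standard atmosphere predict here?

10°C

ISA temperature = 15 − 2 × (2500/1000) = 15 − 5 = 10°C.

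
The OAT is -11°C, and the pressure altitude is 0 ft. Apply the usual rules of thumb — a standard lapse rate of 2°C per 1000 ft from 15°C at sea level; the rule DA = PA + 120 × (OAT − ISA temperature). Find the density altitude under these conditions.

ISA temperature at 0 ft = 15 − 2 × (0/1000) = 15°C.
ISA deviation = -11 − 15 = -26°C.
Density altitude = 0 + 120 × (-26) = 0 + (-3120) = -3120 ft.

-3120 ft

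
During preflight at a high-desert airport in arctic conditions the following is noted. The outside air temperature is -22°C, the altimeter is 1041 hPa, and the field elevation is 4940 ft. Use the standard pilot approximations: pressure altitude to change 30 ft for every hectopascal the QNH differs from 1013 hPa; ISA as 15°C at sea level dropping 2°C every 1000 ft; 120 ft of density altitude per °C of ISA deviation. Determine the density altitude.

644 ft

Pressure altitude = 4940 + (1013 − 1041) × 30 = 4940 + (-840) = 4100 ft.
ISA temperature at 4100 ft = 15 − 2 × (4100/1000) = 6.8°C.
ISA deviation = -22 − 6.8 = -28.8°C.
Density altitude = 4100 + 120 × (-28.8) = 644 ft.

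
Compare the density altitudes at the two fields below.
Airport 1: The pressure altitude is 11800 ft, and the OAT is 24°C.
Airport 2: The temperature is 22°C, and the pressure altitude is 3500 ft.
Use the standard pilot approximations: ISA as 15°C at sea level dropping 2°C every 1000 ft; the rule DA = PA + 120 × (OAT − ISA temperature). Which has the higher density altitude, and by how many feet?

Airport 1: ISA temp = -8.6°C, deviation +32.6°C, DA = 11800 + 120 × 32.6 = 15712 ft.
Airport 2: ISA temp = 8°C, deviation +14°C, DA = 3500 + 120 × 14 = 5180 ft.
Airport 1 is higher by 15712 − 5180 = 10532 ft.

Airport 1 by 10532 ft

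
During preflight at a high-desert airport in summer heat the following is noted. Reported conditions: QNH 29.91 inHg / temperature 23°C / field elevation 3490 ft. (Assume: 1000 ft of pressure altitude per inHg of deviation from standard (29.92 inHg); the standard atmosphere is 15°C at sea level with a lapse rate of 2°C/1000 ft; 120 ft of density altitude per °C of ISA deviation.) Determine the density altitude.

5300 ft

Pressure altitude = 3490 + (29.92 − 29.91) × 1000 = 3490 + (+10) = 3500 ft.
ISA temperature at 3500 ft = 15 − 2 × (3500/1000) = 8°C.
ISA deviation = 23 − 8 = +15°C.
Density altitude = 3500 + 120 × (15) = 5300 ft.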